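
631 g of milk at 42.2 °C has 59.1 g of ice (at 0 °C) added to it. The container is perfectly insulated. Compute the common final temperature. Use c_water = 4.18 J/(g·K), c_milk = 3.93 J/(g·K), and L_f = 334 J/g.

Energy conservation, ΣQ = 0:
melt ice: 59.1×334 = 19739
  warm the meltwater: 247.04 T
  milk cools: 631×3.93×(T − 42.2) = 2479.8(T − 42.2)
2726.9 T = 104649 − 19739 = 84909
T ≈ 31.14 °C — above 0 °C, consistent with complete melting.

T_f ≈ 31.1 °C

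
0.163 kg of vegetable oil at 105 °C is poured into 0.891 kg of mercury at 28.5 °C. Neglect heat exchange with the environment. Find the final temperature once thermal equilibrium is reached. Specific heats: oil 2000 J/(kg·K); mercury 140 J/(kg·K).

Taking heat into each body as positive, Σ m c ΔT = 0:
0.163·2000·(T − 105) + 0.891·140·(T − 28.5) = 0
(326 + 124.74) T = 326·105 + 124.74·28.5
T ≈ 83.83 °C

T_f ≈ 83.8 °C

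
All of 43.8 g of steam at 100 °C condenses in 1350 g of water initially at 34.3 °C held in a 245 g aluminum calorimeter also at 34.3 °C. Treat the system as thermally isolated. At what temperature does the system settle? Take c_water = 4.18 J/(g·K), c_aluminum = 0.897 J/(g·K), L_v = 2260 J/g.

T_f ≈ 52.7 °C

Let T be the final temperature. ΣQ_i = 0:
latent heat released on condensation: 43.8×2260 = 98988
  condensed water 100 °C→T: 183.08(T − 100)
  original water: 5643(T − 34.3)
  aluminum cup: 245×0.897×(T − 34.3) = 219.77(T − 34.3)
6045.8 T = 98988 + 18308 + 201093 = 318389
T ≈ 52.66 °C (< 100 °C, so full condensation is consistent).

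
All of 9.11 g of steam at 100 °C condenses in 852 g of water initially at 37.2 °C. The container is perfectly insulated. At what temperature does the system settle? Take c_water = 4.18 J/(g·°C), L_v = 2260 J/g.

T_f ≈ 43.6 °C

Sum of m c ΔT and latent-heat terms is zero:
latent heat released on condensation: 9.11×2260 = 20589; condensed water 100 °C→T: 38.08(T − 100); water warms: 852×4.18×(T − 37.2) = 3561.4(T − 37.2)
3599.4 T = 20589 + 3808 + 132483 = 156879
T ≈ 43.58 °C, under the boiling point, so the assumption holds.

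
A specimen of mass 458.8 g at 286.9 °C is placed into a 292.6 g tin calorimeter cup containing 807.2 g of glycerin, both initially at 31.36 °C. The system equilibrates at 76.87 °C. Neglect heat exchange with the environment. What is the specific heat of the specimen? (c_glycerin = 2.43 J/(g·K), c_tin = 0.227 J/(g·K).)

c ≈ 0.958 J/(g·K)

Conservation of energy gives ΣQ = 0:
458.8×c×(76.87 − 286.9) + 807.2×2.43×(76.87 − 31.36) + 292.6×0.227×(76.87 − 31.36) = 0
-96362 c = -92290
c = -92290/-96362 ≈ 0.9577 J/(g·K)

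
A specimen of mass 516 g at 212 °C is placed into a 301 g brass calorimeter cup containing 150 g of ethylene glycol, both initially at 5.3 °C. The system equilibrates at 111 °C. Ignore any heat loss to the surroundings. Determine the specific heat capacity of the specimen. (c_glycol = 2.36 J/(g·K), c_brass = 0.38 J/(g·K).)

Net heat exchanged in the isolated system is zero:
516·c·(111 − 212) + 150·2.36·(111 − 5.3) + 301·0.38·(111 − 5.3) = 0
-52116 c = -49508
c = -49508/-52116 ≈ 0.95 J/(g·K)

c ≈ 0.95 J/(g·K)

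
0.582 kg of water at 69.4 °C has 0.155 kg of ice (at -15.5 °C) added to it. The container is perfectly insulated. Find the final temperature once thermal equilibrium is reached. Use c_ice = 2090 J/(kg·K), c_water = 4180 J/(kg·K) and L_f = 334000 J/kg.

Net heat exchanged in the isolated system is zero:
ice -15.5→0 °C: 0.155×2090×15.5 = 5021.2; latent heat to melt: 0.155×334000 = 51770; warm the meltwater: 647.9 T; water: 2432.8(T − 69.4)
3080.7 T = 168834 − 56791 = 112042
T ≈ 36.37 °C — above 0 °C, consistent with complete melting.

T_f ≈ 36.4 °C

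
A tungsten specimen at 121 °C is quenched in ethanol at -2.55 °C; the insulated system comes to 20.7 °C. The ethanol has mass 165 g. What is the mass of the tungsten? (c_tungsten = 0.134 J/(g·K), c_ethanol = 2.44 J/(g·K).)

Setting the total heat transfer to zero:
m×0.134×(20.7 − 121) + 165×2.44×(20.7 − (-2.55)) = 0
-13.44 m = -9360.4
m = -9360.4/-13.44 ≈ 696.5 g

m ≈ 696 g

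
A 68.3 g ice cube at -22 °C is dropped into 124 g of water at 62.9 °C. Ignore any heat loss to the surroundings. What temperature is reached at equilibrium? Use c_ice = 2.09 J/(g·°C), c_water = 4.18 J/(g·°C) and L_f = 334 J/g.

Net heat exchanged in the isolated system is zero:
warm ice to 0 °C: 68.3·2.09·(0 − (-22)) = 3140.4; fusion: m_ice L_f = 68.3·334 = 22812; meltwater 0→T: 68.3·4.18·T = 285.49 T; water cools: 124·4.18·(T − 62.9) = 518.32(T − 62.9)
803.81 T = 32602 − 25953 = 6649.7
T ≈ 8.27 °C. Since T > 0 °C, the all-ice-melts assumption holds.

T_f ≈ 8.3 °C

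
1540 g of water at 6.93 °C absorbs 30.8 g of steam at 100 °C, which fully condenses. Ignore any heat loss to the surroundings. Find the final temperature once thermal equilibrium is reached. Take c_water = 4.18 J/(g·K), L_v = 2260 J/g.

T_f ≈ 19.4 °C

Sum of m c ΔT and latent-heat terms is zero:
latent heat released on condensation: 30.8×2260 = 69608; condensed water 100 °C→T: 128.74(T − 100); water warms: 1540×4.18×(T − 6.93) = 6437.2(T − 6.93)
6565.9 T = 69608 + 12874 + 44610 = 127092
T ≈ 19.36 °C, under the boiling point, so the assumption holds.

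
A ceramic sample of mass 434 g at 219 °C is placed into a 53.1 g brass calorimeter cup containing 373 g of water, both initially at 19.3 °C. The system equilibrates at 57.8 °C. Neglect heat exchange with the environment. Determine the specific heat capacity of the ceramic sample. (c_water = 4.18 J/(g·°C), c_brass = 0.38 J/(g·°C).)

Net heat exchanged in the isolated system is zero:
434·c·(57.8 − 219) + 373·4.18·(57.8 − 19.3) + 53.1·0.38·(57.8 − 19.3) = 0
-69961 c = -60804
c = -60804/-69961 ≈ 0.8691 J/(g·°C)

c ≈ 0.869 J/(g·°C)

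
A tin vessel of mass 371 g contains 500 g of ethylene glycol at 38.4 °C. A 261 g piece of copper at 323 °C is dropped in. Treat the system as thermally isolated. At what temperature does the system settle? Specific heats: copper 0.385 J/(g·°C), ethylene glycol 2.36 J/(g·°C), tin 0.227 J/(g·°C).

T_f ≈ 59.4 °C

Setting the total heat transfer to zero:
261·0.385·(T − 323) + 500·2.36·(T − 38.4) + 371·0.227·(T − 38.4) = 0
100.48(T − 323) + 1180(T − 38.4) + 84.22(T − 38.4) = 0
(100.48 + 1180 + 84.22) T = 100.48·323 + 1180·38.4 + 84.22·38.4
T = 81003/1364.7 ≈ 59.36 °C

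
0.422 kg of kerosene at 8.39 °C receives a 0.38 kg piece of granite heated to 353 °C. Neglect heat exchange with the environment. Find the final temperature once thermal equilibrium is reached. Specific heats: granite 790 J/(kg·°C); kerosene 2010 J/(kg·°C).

T_f ≈ 98.5 °C

Heat lost by the granite equals heat gained by the kerosene:
0.38·790·(353 − T) = 0.422·2010·(T − 8.39)
300.2(353 − T) = 848.22(T − 8.39)
1148.4 T = 113087  ⇒  T ≈ 98.47 °C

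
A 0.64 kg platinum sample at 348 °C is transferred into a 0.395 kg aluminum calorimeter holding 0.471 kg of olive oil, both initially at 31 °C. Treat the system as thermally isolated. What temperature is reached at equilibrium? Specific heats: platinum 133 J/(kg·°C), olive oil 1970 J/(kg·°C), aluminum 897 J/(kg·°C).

T_f ≈ 50.7 °C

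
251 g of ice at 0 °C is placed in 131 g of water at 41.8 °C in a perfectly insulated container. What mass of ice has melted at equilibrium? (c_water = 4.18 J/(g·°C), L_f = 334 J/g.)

m_melted ≈ 68.5 g

Cooling the water to 0 °C releases 131·4.18·41.8 = 22889 J.
Fully melting the ice requires m_ice L_f = 251·334 = 83834 J.
22889 J < 83834 J, so only part of the ice melts and the system sits at 0 °C.
m_melt = 22889 / L_f = 68.53 g.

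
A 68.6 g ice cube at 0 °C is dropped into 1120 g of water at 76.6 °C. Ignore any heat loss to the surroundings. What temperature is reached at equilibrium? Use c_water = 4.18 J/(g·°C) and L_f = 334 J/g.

T_f ≈ 67.6 °C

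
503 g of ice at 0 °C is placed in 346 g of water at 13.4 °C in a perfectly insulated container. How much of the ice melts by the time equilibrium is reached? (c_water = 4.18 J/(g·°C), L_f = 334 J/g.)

Heat available from the water dropping to 0 °C: 346·4.18·13.4 = 19380 J.
Melting all 503 g of ice would need 503·334 = 168002 J.
19380 J < 168002 J, so only part of the ice melts and the system sits at 0 °C.
m_melt = 19380 / L_f = 58.02 g.

m_melted ≈ 58 g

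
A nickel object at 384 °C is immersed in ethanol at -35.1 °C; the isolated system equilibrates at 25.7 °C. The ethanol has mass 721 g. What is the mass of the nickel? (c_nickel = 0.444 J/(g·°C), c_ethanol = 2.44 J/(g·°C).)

m ≈ 672 g

|Q_nickel| = |Q_ethanol|:
m·0.444·(384 − 25.7) = 721·2.44·(25.7 − (-35.1))
159.09 m = 106962  ⇒  m ≈ 672.4 g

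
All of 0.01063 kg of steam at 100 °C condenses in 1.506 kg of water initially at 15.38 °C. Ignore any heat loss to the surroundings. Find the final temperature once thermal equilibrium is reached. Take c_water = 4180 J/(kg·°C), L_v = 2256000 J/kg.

T_f ≈ 19.8 °C

Energy conservation, ΣQ = 0:
condense steam: −0.01063×2256000 = −23981
  condensate cools 100→T: 0.01063×4180×(T − 100) = 44.43(T − 100)
  water warms: 1.506×4180×(T − 15.38) = 6295.1(T − 15.38)
6339.5 T = 23981 + 4443.3 + 96818 = 125243
T ≈ 19.76 °C — below 100 °C, confirming all the steam condensed.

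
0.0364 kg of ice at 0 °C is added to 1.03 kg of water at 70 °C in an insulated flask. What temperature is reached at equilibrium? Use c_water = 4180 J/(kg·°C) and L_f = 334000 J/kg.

T_f ≈ 64.9 °C

Energy balance with sensible and latent terms:
fusion: m_ice L_f = 0.0364×334000 = 12158
  warm the meltwater: 152.15 T
  water: 4305.4(T − 70)
4457.6 T = 301378 − 12158 = 289220
T ≈ 64.88 °C. Since T > 0 °C, the all-ice-melts assumption holds.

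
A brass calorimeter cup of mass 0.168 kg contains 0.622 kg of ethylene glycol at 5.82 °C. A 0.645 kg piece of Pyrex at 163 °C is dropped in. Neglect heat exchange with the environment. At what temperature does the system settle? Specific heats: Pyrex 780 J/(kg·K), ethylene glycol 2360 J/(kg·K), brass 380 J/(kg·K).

T_f ≈ 44.7 °C

Heat gained plus heat lost sum to zero:
0.645·780·(T − 163) + 0.622·2360·(T − 5.82) + 0.168·380·(T − 5.82) = 0
2034.9 T = 90920
T ≈ 44.68 °C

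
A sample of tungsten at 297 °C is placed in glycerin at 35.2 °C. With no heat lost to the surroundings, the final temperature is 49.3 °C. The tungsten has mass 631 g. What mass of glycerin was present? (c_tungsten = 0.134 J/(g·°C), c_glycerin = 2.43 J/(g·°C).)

Energy conservation, ΣQ = 0:
631·0.134·(49.3 − 297) + m·2.43·(49.3 − 35.2) = 0
34.26 m = 20944
m = 20944/34.26 ≈ 611.3 g

m ≈ 611 g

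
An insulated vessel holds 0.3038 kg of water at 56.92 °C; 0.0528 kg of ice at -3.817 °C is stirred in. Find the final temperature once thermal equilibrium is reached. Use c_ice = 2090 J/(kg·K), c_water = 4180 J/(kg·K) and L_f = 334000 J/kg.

T_f ≈ 36.4 °C

Let T be the final temperature. ΣQ_i = 0:
ice -3.817→0 °C: 0.0528·2090·3.817 = 421.21
  latent heat to melt: 0.0528·334000 = 17635
  warm the meltwater: 220.7 T
  water cools: 0.3038·4180·(T − 56.92) = 1269.9(T − 56.92)
1490.6 T = 72282 − 18056 = 54225
T ≈ 36.38 °C (positive, so assuming full melt was valid).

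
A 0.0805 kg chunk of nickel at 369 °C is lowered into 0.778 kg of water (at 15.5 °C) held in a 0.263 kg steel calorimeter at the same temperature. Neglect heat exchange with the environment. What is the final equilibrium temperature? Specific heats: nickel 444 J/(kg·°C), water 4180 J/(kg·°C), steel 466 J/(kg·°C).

T_f ≈ 19.2 °C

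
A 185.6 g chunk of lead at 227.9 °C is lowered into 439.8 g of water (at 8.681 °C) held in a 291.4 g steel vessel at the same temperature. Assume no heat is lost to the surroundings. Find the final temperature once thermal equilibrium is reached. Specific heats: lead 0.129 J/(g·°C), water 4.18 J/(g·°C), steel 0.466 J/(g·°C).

T_f ≈ 11.3 °C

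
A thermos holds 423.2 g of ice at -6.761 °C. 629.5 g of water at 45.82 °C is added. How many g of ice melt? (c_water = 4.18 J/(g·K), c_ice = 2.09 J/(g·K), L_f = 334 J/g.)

m_melted ≈ 343 g

Water can give up m c ΔT = 629.5×4.18×45.82 = 120567 J before reaching 0 °C.
Of that, 423.2×2.09×6.761 = 5980 J goes to bring the ice to 0 °C, leaving 114587 J.
Melting all 423.2 g of ice would need 423.2×334 = 141349 J.
That's not enough to melt it all — equilibrium is at 0 °C with ice remaining.
Mass melted = 114587/334 ≈ 343.1 g.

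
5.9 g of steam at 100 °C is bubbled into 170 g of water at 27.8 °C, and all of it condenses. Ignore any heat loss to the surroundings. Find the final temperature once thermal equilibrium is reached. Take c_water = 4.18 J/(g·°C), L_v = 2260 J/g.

Conservation of energy gives ΣQ = 0:
latent heat released on condensation: 5.9×2260 = 13334; condensate cools 100→T: 5.9×4.18×(T − 100) = 24.66(T − 100); original water: 710.6(T − 27.8)
735.26 T = 13334 + 2466.2 + 19755 = 35555
T ≈ 48.36 °C — below 100 °C, confirming all the steam condensed.

T_f ≈ 48.4 °C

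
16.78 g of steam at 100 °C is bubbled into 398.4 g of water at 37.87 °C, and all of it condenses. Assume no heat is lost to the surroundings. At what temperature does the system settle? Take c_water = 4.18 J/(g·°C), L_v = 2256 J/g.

T_f ≈ 62.2 °C

Conservation of energy gives ΣQ = 0:
steam→water at 100 °C releases m L_v = 16.78×2256 = 37856; condensed water 100 °C→T: 70.14(T − 100); original water: 1665.3(T − 37.87)
1735.5 T = 37856 + 7014 + 63065 = 107935
T ≈ 62.19 °C, under the boiling point, so the assumption holds.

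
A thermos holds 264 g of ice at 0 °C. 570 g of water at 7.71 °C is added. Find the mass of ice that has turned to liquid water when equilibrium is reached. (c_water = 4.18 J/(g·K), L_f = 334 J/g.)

Cooling the water to 0 °C releases 570·4.18·7.71 = 18370 J.
To melt every bit of ice: 264·334 = 88176 J.
18370 J < 88176 J, so only part of the ice melts and the system sits at 0 °C.
Mass melted = 18370/334 ≈ 55 g.

m_melted ≈ 55 g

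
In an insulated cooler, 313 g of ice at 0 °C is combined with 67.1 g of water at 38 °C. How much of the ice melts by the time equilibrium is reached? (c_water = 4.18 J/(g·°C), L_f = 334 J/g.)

Cooling the water to 0 °C releases 67.1×4.18×38 = 10658 J.
Fully melting the ice requires m_ice L_f = 313×334 = 104542 J.
That's not enough to melt it all — equilibrium is at 0 °C with ice remaining.
Mass melted = 10658/334 ≈ 31.91 g.

m_melted ≈ 31.9 g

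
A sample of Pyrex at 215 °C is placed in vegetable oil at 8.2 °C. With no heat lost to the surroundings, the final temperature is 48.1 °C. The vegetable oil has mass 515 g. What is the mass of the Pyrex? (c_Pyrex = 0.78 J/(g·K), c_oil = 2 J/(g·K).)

m ≈ 316 g

Heat lost by the Pyrex = heat gained by the oil:
m×0.78×(215 − 48.1) = 515×2×(48.1 − 8.2)
130.18 m = 41097  ⇒  m ≈ 315.7 g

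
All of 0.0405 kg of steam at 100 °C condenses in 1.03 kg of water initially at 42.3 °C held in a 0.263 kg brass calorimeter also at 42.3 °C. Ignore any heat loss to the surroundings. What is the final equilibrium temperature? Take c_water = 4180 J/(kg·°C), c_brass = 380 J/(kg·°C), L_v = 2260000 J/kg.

T_f ≈ 64.4 °C

Energy conservation, ΣQ = 0:
condense steam: −0.0405·2260000 = −91530; condensate cools 100→T: 0.0405·4180·(T − 100) = 169.29(T − 100); original water: 4305.4(T − 42.3); cup: 99.94(T − 42.3)
4574.6 T = 91530 + 16929 + 186346 = 294805
T ≈ 64.44 °C (< 100 °C, so full condensation is consistent).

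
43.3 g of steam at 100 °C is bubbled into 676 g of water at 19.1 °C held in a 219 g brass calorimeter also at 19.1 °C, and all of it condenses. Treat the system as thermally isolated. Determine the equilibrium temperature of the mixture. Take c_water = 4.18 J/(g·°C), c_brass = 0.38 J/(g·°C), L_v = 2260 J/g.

Net heat exchanged in the isolated system is zero:
condense steam: −43.3·2260 = −97858; condensate cools 100→T: 43.3·4.18·(T − 100) = 180.99(T − 100); original water: 2825.7(T − 19.1); brass cup: 219·0.38·(T − 19.1) = 83.22(T − 19.1)
3089.9 T = 97858 + 18099 + 55560 = 171517
T ≈ 55.51 °C — below 100 °C, confirming all the steam condensed.

T_f ≈ 55.5 °C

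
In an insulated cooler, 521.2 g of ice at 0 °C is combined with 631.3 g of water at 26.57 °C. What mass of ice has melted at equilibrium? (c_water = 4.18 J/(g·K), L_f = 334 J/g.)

m_melted ≈ 210 g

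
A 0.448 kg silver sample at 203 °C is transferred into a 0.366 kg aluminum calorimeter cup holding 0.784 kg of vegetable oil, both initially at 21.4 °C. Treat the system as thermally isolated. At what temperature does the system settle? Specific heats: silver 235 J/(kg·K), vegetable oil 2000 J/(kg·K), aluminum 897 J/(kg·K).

T_f = Σ m_i c_i T_i / Σ m_i c_i:
T_f = (105.28×203 + 1568×21.4 + 328.3×21.4) / (105.28 + 1568 + 328.3)
    = 61953 / 2001.6 ≈ 30.95 °C

T_f ≈ 31.0 °C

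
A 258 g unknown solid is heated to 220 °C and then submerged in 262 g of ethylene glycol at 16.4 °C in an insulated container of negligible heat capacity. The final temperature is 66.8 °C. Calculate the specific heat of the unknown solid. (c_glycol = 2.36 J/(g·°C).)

c ≈ 0.788 J/(g·°C)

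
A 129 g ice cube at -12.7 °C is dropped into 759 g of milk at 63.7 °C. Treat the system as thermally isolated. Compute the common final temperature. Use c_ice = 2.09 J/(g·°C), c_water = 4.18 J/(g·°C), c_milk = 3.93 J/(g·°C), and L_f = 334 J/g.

Let T be the final temperature. ΣQ_i = 0:
warm ice to 0 °C: 129·2.09·(0 − (-12.7)) = 3424
  latent heat to melt: 129·334 = 43086
  warm the meltwater: 539.22 T
  milk cools: 759·3.93·(T − 63.7) = 2982.9(T − 63.7)
3522.1 T = 190009 − 46510 = 143499
T ≈ 40.74 °C (positive, so assuming full melt was valid).

T_f ≈ 40.7 °C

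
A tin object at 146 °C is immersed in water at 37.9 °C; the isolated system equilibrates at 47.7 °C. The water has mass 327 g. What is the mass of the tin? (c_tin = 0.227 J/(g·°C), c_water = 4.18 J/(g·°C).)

m ≈ 600 g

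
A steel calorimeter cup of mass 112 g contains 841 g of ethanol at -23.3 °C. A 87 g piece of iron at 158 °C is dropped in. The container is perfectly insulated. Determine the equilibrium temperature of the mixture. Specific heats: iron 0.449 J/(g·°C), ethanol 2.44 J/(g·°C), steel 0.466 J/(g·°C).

T_f ≈ -20.0 °C

Let T be the final temperature. ΣQ_i = 0:
87×0.449×(T − 158) + 841×2.44×(T − (-23.3)) + 112×0.466×(T − (-23.3)) = 0
2143.3 T = -42857
T = -42857/2143.3 ≈ -20.00 °C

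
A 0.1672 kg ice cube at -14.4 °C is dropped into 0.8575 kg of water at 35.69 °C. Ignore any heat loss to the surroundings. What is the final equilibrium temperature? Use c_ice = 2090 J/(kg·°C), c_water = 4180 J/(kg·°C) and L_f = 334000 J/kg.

Sum of m c ΔT and latent-heat terms is zero:
warm ice to 0 °C: 0.1672·2090·(0 − (-14.4)) = 5032.1; fusion: m_ice L_f = 0.1672·334000 = 55845; warm the meltwater: 698.9 T; water: 3584.4(T − 35.69)
4283.2 T = 127925 − 60877 = 67049
T ≈ 15.65 °C. Since T > 0 °C, the all-ice-melts assumption holds.

T_f ≈ 15.7 °C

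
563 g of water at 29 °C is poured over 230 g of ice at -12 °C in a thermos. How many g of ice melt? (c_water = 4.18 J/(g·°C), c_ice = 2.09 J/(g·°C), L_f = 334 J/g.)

Heat available from the water dropping to 0 °C: 563·4.18·29 = 68247 J.
Of that, 230·2.09·12 = 5768.4 J goes to bring the ice to 0 °C, leaving 62478 J.
Melting all 230 g of ice would need 230·334 = 76820 J.
That's not enough to melt it all — equilibrium is at 0 °C with ice remaining.
Mass melted = 62478/334 ≈ 187.1 g.

m_melted ≈ 187 g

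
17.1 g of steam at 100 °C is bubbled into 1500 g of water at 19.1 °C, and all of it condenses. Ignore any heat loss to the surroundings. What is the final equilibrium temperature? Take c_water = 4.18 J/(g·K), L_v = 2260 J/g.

T_f ≈ 26.1 °C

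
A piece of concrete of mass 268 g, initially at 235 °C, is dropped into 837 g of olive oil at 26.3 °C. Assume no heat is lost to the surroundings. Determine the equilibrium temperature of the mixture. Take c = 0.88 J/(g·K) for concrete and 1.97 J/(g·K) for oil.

T_f ≈ 52.4 °C

With ΣQ=0 the equilibrium temperature is the m·c-weighted mean:
T_f = (235.84·235 + 1648.9·26.3) / (235.84 + 1648.9)
    = 98788 / 1884.7 ≈ 52.42 °C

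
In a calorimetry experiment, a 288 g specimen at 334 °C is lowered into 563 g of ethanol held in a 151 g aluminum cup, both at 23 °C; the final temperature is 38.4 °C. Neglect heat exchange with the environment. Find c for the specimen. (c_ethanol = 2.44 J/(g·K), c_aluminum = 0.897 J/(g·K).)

c ≈ 0.273 J/(g·K)

Net heat exchanged in the isolated system is zero:
288×c×(38.4 − 334) + 563×2.44×(38.4 − 23) + 151×0.897×(38.4 − 23) = 0
-85133 c = -23241
c = -23241/-85133 ≈ 0.273 J/(g·K)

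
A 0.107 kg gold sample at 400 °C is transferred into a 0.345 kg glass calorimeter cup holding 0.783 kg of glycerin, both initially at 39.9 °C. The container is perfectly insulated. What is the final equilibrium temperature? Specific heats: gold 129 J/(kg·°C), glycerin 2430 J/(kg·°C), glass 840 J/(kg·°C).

T_f ≈ 42.2 °C

Conservation of energy gives ΣQ = 0:
0.107×129×(T − 400) + 0.783×2430×(T − 39.9) + 0.345×840×(T − 39.9) = 0
13.8(T − 400) + 1902.7(T − 39.9) + 289.8(T − 39.9) = 0
(13.8 + 1902.7 + 289.8) T = 13.8×400 + 1902.7×39.9 + 289.8×39.9
T ≈ 42.15 °C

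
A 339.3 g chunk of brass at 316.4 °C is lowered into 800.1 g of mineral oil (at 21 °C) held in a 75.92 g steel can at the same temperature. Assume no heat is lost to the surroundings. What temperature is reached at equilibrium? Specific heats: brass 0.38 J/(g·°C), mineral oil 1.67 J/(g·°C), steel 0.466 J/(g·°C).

T_f = Σ m_i c_i T_i / Σ m_i c_i:
T_f = (128.93·316.4 + 1336.2·21 + 35.38·21) / (128.93 + 1336.2 + 35.38)
    = 69597 / 1500.5 ≈ 46.38 °C

T_f ≈ 46.4 °C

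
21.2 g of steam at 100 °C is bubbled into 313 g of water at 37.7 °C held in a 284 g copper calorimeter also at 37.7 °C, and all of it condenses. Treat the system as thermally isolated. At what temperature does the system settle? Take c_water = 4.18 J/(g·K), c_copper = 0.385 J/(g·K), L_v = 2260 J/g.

Heat gained plus heat lost sum to zero:
condense steam: −21.2·2260 = −47912; condensed water 100 °C→T: 88.62(T − 100); water warms: 313·4.18·(T − 37.7) = 1308.3(T − 37.7); copper cup: 284·0.385·(T − 37.7) = 109.34(T − 37.7)
1506.3 T = 47912 + 8861.6 + 53447 = 110220
T ≈ 73.17 °C (< 100 °C, so full condensation is consistent).

T_f ≈ 73.2 °C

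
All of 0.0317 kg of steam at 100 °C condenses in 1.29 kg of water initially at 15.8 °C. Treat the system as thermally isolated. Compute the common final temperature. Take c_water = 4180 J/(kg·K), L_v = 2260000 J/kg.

T_f ≈ 30.8 °C

Taking heat into each body as positive, Σ m c ΔT = 0:
steam→water at 100 °C releases m L_v = 0.0317·2260000 = 71642
  condensate cools 100→T: 0.0317·4180·(T − 100) = 132.51(T − 100)
  original water: 5392.2(T − 15.8)
5524.7 T = 71642 + 13251 + 85197 = 170089
T ≈ 30.79 °C (< 100 °C, so full condensation is consistent).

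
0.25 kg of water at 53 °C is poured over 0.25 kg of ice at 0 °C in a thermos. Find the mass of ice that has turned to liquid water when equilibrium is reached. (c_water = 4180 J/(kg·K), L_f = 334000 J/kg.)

m_melted ≈ 0.166 kg

Cooling the water to 0 °C releases 0.25·4180·53 = 55385 J.
To melt every bit of ice: 0.25·334000 = 83500 J.
Since 55385 < 83500 J, not all the ice melts; equilibrium is at 0 °C.
m_melt = 55385 / L_f = 0.1658 kg.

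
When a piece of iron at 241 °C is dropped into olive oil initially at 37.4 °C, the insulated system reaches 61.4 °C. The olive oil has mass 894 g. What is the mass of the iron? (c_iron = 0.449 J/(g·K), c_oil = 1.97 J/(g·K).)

Heat lost by the iron = heat gained by the oil:
m·0.449·(241 − 61.4) = 894·1.97·(61.4 − 37.4)
80.64 m = 42268  ⇒  m ≈ 524.2 g

m ≈ 524 g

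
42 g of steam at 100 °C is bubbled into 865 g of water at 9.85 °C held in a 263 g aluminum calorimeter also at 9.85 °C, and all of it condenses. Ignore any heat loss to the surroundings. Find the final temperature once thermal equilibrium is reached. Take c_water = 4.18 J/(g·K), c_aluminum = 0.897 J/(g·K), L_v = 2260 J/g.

Net heat exchanged in the isolated system is zero:
steam→water at 100 °C releases m L_v = 42×2260 = 94920; condensed water 100 °C→T: 175.56(T − 100); original water: 3615.7(T − 9.85); aluminum cup: 263×0.897×(T − 9.85) = 235.91(T − 9.85)
4027.2 T = 94920 + 17556 + 37938 = 150414
T ≈ 37.35 °C, under the boiling point, so the assumption holds.

T_f ≈ 37.3 °C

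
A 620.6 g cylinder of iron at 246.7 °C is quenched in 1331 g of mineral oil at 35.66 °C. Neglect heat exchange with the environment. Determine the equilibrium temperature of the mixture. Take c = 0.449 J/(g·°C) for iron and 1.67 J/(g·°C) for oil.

With ΣQ=0 the equilibrium temperature is the m·c-weighted mean:
T_f = (278.65×246.7 + 2222.8×35.66) / (278.65 + 2222.8)
    = 148007 / 2501.4 ≈ 59.17 °C

T_f ≈ 59.2 °C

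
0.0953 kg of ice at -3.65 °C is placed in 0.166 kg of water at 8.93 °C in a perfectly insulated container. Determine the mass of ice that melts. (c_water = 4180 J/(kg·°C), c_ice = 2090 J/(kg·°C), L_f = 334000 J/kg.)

Heat available from the water dropping to 0 °C: 0.166·4180·8.93 = 6196.3 J.
Of that, 0.0953·2090·3.65 = 727 J goes to bring the ice to 0 °C, leaving 5469.4 J.
Fully melting the ice requires m_ice L_f = 0.0953·334000 = 31830 J.
That's not enough to melt it all — equilibrium is at 0 °C with ice remaining.
m_melted·334000 = 5469.4  ⇒  m_melted ≈ 0.01638 kg.

m_melted ≈ 0.0164 kg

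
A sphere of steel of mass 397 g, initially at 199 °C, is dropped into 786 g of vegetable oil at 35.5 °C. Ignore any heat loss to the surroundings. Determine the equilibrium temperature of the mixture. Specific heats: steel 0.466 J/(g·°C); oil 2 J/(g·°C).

Conservation of energy gives ΣQ = 0:
397*0.466*(T − 199) + 786*2*(T − 35.5) = 0
1757 T = 92621
T = 92621/1757 ≈ 52.72 °C

T_f ≈ 52.7 °C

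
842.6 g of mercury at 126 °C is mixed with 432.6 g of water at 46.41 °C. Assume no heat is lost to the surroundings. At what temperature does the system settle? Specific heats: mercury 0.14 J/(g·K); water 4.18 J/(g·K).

T_f ≈ 51.3 °C

Setting the total heat transfer to zero:
842.6*0.14*(T − 126) + 432.6*4.18*(T − 46.41) = 0
117.96(T − 126) + 1808.3(T − 46.41) = 0
1926.2 T = 98785
T ≈ 51.28 °C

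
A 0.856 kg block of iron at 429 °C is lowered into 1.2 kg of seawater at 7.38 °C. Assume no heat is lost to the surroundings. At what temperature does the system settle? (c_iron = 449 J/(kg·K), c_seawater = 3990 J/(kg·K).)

T_f ≈ 38.7 °C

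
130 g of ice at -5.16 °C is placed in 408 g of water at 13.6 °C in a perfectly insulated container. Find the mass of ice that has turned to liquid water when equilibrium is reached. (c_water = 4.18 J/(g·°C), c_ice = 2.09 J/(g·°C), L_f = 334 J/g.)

m_melted ≈ 65.2 g

Water can give up m c ΔT = 408·4.18·13.6 = 23194 J before reaching 0 °C.
Warming the ice to 0 °C takes 130·2.09·5.16 = 1402 J, leaving 21792 J for melting.
Fully melting the ice requires m_ice L_f = 130·334 = 43420 J.
Since 21792 < 43420 J, not all the ice melts; equilibrium is at 0 °C.
m_melted·334 = 21792  ⇒  m_melted ≈ 65.25 g.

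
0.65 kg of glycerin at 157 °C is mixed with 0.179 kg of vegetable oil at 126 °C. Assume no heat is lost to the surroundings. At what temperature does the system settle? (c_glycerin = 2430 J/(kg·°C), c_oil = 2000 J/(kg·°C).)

T_f ≈ 151.3 °C

Heat gained plus heat lost sum to zero:
0.65×2430×(T − 157) + 0.179×2000×(T − 126) = 0
(1579.5 + 358) T = 1579.5×157 + 358×126
T = 293090/1937.5 ≈ 151.27 °C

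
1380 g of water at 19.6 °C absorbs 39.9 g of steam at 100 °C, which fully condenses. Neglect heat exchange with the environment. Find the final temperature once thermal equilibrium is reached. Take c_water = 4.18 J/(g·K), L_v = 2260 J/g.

Let T be the final temperature. ΣQ_i = 0:
latent heat released on condensation: 39.9·2260 = 90174; condensed water 100 °C→T: 166.78(T − 100); water warms: 1380·4.18·(T − 19.6) = 5768.4(T − 19.6)
5935.2 T = 90174 + 16678 + 113061 = 219913
T ≈ 37.05 °C (< 100 °C, so full condensation is consistent).

T_f ≈ 37.1 °C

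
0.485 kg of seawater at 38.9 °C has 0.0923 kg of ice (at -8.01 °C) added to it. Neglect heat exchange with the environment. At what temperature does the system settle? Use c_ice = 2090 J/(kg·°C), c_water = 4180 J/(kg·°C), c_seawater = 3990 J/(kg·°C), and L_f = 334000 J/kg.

T_f ≈ 18.5 °C

Heat gained plus heat lost sum to zero:
warm ice to 0 °C: 0.0923×2090×(0 − (-8.01)) = 1545.2
  fusion: m_ice L_f = 0.0923×334000 = 30828
  meltwater 0→T: 0.0923×4180×T = 385.81 T
  seawater cools: 0.485×3990×(T − 38.9) = 1935.1(T − 38.9)
2321 T = 75277 − 32373 = 42904
T ≈ 18.49 °C. Since T > 0 °C, the all-ice-melts assumption holds.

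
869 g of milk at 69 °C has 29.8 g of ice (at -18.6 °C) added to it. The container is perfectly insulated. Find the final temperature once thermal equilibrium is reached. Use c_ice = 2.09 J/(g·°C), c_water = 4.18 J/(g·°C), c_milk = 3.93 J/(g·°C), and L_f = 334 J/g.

Let T be the final temperature. ΣQ_i = 0:
warm ice to 0 °C: 29.8×2.09×(0 − (-18.6)) = 1158.4; melt ice: 29.8×334 = 9953.2; warm the meltwater: 124.56 T; milk cools: 869×3.93×(T − 69) = 3415.2(T − 69)
3539.7 T = 235647 − 11112 = 224535
T ≈ 63.43 °C (positive, so assuming full melt was valid).

T_f ≈ 63.4 °C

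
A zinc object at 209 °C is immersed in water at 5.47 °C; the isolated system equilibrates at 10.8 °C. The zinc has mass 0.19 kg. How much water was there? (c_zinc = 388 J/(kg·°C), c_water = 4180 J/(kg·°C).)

|Q_zinc| = |Q_water|:
0.19×388×(209 − 10.8) = m×4180×(10.8 − 5.47)
22279 m = 14611  ⇒  m ≈ 0.6558 kg

m ≈ 0.656 kg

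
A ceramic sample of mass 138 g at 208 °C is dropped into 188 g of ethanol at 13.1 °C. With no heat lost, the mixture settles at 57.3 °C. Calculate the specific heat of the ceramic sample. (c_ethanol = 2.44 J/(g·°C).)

c ≈ 0.975 J/(g·°C)

m_s c (T_s − T_f) = m_ethanol c_ethanol (T_f − T_0):
138·c·(208 − 57.3) = 188·2.44·(57.3 − 13.1)
20797 c = 20275  ⇒  c ≈ 0.9749 J/(g·°C)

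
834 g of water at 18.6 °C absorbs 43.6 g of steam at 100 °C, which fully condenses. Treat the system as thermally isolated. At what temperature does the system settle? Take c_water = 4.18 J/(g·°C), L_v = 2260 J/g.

T_f ≈ 49.5 °C

Conservation of energy gives ΣQ = 0:
latent heat released on condensation: 43.6×2260 = 98536; condensed water 100 °C→T: 182.25(T − 100); original water: 3486.1(T − 18.6)
3668.4 T = 98536 + 18225 + 64842 = 181603
T ≈ 49.51 °C (< 100 °C, so full condensation is consistent).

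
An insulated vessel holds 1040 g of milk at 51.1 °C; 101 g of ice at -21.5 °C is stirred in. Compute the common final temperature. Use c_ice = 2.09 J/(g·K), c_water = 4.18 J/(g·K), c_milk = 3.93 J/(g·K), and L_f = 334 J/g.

Energy balance with sensible and latent terms:
warm ice to 0 °C: 101×2.09×(0 − (-21.5)) = 4538.4
  latent heat to melt: 101×334 = 33734
  meltwater 0→T: 101×4.18×T = 422.18 T
  milk cools: 1040×3.93×(T − 51.1) = 4087.2(T − 51.1)
4509.4 T = 208856 − 38272 = 170583
T ≈ 37.83 °C (positive, so assuming full melt was valid).

T_f ≈ 37.8 °C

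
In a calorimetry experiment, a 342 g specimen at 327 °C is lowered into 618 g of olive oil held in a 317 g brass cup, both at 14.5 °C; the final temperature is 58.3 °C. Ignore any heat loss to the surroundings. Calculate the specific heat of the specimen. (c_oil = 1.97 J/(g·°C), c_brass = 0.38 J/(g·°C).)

c ≈ 0.638 J/(g·°C)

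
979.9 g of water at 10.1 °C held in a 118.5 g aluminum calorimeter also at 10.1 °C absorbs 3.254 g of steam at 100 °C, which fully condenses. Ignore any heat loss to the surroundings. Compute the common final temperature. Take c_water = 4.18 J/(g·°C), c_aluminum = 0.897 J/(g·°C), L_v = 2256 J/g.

Heat gained plus heat lost sum to zero:
steam→water at 100 °C releases m L_v = 3.254×2256 = 7341
  condensate cools 100→T: 3.254×4.18×(T − 100) = 13.6(T − 100)
  water warms: 979.9×4.18×(T − 10.1) = 4096(T − 10.1)
  aluminum cup: 118.5×0.897×(T − 10.1) = 106.29(T − 10.1)
4215.9 T = 7341 + 1360.2 + 42443 = 51144
T ≈ 12.13 °C (< 100 °C, so full condensation is consistent).

T_f ≈ 12.1 °C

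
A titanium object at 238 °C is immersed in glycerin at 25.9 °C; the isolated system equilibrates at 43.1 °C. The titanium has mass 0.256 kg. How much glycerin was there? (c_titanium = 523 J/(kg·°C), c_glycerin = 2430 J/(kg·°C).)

Heat lost by the titanium = heat gained by the glycerin:
0.256×523×(238 − 43.1) = m×2430×(43.1 − 25.9)
41796 m = 26095  ⇒  m ≈ 0.6243 kg

m ≈ 0.624 kg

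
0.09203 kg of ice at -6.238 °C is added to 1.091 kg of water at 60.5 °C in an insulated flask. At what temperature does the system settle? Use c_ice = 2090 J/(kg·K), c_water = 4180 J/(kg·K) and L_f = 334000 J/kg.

Energy balance with sensible and latent terms:
ice -6.238→0 °C: 0.09203×2090×6.238 = 1199.8; fusion: m_ice L_f = 0.09203×334000 = 30738; meltwater 0→T: 0.09203×4180×T = 384.69 T; water: 4560.4(T − 60.5)
4945.1 T = 275903 − 31938 = 243965
T ≈ 49.34 °C. Since T > 0 °C, the all-ice-melts assumption holds.

T_f ≈ 49.3 °C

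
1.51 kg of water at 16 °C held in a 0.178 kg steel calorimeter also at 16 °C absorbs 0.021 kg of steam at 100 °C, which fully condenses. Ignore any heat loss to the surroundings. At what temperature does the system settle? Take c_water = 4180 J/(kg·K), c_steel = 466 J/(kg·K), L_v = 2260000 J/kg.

T_f ≈ 24.5 °C

Setting the total heat transfer to zero:
latent heat released on condensation: 0.021·2260000 = 47460; condensed water 100 °C→T: 87.78(T − 100); original water: 6311.8(T − 16); cup: 82.95(T − 16)
6482.5 T = 47460 + 8778 + 102316 = 158554
T ≈ 24.46 °C (< 100 °C, so full condensation is consistent).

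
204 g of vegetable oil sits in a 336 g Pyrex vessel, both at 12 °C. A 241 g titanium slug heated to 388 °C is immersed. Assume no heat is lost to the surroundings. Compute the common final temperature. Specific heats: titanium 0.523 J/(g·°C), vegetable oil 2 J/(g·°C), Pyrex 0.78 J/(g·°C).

T_f ≈ 71.5 °C

T_f = Σ m_i c_i T_i / Σ m_i c_i:
T_f = (126.04·388 + 408·12 + 262.08·12) / (126.04 + 408 + 262.08)
    = 56946 / 796.12 ≈ 71.53 °C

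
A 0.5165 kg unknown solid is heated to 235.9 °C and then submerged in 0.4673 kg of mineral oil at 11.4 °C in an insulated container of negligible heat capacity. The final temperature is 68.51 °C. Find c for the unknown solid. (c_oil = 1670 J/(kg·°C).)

c ≈ 515 J/(kg·°C)

Net heat exchanged in the isolated system is zero:
0.5165×c×(68.51 − 235.9) + 0.4673×1670×(68.51 − 11.4) = 0
-86.46 c = -44568
c = -44568/-86.46 ≈ 515.5 J/(kg·°C)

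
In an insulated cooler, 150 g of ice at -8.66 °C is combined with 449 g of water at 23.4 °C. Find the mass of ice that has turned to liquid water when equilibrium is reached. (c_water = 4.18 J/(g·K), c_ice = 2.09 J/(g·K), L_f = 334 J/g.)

Water can give up m c ΔT = 449·4.18·23.4 = 43918 J before reaching 0 °C.
Warming the ice to 0 °C takes 150·2.09·8.66 = 2714.9 J, leaving 41203 J for melting.
Fully melting the ice requires m_ice L_f = 150·334 = 50100 J.
Since 41203 < 50100 J, not all the ice melts; equilibrium is at 0 °C.
Mass melted = 41203/334 ≈ 123.4 g.

m_melted ≈ 123 g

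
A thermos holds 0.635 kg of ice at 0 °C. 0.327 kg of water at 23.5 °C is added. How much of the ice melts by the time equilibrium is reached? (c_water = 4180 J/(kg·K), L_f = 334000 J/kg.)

m_melted ≈ 0.0962 kg

Water can give up m c ΔT = 0.327×4180×23.5 = 32121 J before reaching 0 °C.
To melt every bit of ice: 0.635×334000 = 212090 J.
Since 32121 < 212090 J, not all the ice melts; equilibrium is at 0 °C.
Mass melted = 32121/334000 ≈ 0.09617 kg.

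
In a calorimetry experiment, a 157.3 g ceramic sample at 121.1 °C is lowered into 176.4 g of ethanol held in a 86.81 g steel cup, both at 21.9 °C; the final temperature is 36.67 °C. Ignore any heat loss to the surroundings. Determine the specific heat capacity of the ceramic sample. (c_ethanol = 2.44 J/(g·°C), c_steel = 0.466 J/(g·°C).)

Setting the total heat transfer to zero:
157.3·c·(36.67 − 121.1) + 176.4·2.44·(36.67 − 21.9) + 86.81·0.466·(36.67 − 21.9) = 0
-13281 c = -6954.7
c = -6954.7/-13281 ≈ 0.5237 J/(g·°C)

c ≈ 0.524 J/(g·°C)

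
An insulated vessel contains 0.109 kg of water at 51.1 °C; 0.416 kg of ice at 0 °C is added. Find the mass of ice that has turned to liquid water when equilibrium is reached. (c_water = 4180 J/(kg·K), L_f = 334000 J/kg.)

m_melted ≈ 0.0697 kg

Water can give up m c ΔT = 0.109·4180·51.1 = 23282 J before reaching 0 °C.
Fully melting the ice requires m_ice L_f = 0.416·334000 = 138944 J.
23282 J < 138944 J, so only part of the ice melts and the system sits at 0 °C.
m_melted·334000 = 23282  ⇒  m_melted ≈ 0.06971 kg.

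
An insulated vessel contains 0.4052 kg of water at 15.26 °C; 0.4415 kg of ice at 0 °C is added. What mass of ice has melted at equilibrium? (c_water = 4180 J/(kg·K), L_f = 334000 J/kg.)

Water can give up m c ΔT = 0.4052×4180×15.26 = 25846 J before reaching 0 °C.
Melting all 0.4415 kg of ice would need 0.4415×334000 = 147461 J.
That's not enough to melt it all — equilibrium is at 0 °C with ice remaining.
m_melt = 25846 / L_f = 0.07738 kg.

m_melted ≈ 0.0774 kg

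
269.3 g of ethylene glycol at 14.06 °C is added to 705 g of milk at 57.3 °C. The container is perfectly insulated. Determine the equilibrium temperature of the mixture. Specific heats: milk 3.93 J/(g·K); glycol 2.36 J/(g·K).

Set heat shed by the hot body equal to heat absorbed by the cold body:
705*3.93*(57.3 − T) = 269.3*2.36*(T − 14.06)
2770.7(57.3 − T) = 635.55(T − 14.06)
3406.2 T = 167694  ⇒  T ≈ 49.23 °C

T_f ≈ 49.2 °C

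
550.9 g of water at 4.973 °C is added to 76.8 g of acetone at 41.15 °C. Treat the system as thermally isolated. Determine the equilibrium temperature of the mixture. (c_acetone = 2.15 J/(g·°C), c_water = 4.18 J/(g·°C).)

T_f ≈ 7.4 °C

Setting the total heat transfer to zero:
76.8·2.15·(T − 41.15) + 550.9·4.18·(T − 4.973) = 0
165.12(T − 41.15) + 2302.8(T − 4.973) = 0
(165.12 + 2302.8) T = 165.12·41.15 + 2302.8·4.973
T = 18246 / 2467.9 = 7.39 °C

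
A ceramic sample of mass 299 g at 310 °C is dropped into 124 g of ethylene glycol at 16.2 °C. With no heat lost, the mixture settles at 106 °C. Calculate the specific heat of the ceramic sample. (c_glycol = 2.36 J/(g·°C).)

c ≈ 0.431 J/(g·°C)

Heat lost by the ceramic sample = heat gained by the glycol:
299·c·(310 − 106) = 124·2.36·(106 − 16.2)
60996 c = 26279  ⇒  c ≈ 0.4308 J/(g·°C)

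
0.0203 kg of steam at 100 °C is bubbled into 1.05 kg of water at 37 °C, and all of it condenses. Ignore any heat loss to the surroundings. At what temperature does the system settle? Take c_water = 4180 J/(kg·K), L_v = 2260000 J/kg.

T_f ≈ 48.4 °C

Sum of m c ΔT and latent-heat terms is zero:
latent heat released on condensation: 0.0203·2260000 = 45878; condensed water 100 °C→T: 84.85(T − 100); water warms: 1.05·4180·(T − 37) = 4389(T − 37)
4473.9 T = 45878 + 8485.4 + 162393 = 216756
T ≈ 48.45 °C (< 100 °C, so full condensation is consistent).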